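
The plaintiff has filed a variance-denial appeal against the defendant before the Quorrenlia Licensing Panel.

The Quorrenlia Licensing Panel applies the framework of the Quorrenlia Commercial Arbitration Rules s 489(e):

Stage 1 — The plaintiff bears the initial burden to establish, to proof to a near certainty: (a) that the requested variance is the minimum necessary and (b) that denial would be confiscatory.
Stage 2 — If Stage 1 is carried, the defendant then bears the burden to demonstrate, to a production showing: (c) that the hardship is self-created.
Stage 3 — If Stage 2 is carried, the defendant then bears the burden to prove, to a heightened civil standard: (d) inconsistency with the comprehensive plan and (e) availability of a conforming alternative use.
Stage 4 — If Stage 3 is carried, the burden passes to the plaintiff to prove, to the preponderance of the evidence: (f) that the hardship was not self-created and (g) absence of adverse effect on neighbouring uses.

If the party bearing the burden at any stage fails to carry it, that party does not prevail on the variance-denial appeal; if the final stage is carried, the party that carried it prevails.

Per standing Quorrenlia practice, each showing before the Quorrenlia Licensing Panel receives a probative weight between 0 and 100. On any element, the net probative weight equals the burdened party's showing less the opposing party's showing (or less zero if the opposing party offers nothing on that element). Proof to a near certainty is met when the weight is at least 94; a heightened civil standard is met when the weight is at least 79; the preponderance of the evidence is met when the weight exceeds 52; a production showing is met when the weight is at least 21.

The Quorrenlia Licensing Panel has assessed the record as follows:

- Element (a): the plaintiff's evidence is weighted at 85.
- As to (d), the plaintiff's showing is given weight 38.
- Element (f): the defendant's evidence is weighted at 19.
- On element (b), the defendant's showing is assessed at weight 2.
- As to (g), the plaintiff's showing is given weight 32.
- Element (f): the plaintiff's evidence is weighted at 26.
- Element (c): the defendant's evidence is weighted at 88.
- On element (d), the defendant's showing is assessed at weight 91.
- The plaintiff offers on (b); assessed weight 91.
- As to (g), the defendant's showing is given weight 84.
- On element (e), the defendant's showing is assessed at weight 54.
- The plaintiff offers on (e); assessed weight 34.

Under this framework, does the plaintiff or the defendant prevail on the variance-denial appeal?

Stage 1 — burden on plaintiff; standard: proof to a near certainty (weight is at least 94).
    (a): 85 < 94 [not met]
    (b): 91 − 2 = 89 < 94 [not met]
  Stage 1 not carried; the plaintiff fails its burden.
The defendant prevails.

defendant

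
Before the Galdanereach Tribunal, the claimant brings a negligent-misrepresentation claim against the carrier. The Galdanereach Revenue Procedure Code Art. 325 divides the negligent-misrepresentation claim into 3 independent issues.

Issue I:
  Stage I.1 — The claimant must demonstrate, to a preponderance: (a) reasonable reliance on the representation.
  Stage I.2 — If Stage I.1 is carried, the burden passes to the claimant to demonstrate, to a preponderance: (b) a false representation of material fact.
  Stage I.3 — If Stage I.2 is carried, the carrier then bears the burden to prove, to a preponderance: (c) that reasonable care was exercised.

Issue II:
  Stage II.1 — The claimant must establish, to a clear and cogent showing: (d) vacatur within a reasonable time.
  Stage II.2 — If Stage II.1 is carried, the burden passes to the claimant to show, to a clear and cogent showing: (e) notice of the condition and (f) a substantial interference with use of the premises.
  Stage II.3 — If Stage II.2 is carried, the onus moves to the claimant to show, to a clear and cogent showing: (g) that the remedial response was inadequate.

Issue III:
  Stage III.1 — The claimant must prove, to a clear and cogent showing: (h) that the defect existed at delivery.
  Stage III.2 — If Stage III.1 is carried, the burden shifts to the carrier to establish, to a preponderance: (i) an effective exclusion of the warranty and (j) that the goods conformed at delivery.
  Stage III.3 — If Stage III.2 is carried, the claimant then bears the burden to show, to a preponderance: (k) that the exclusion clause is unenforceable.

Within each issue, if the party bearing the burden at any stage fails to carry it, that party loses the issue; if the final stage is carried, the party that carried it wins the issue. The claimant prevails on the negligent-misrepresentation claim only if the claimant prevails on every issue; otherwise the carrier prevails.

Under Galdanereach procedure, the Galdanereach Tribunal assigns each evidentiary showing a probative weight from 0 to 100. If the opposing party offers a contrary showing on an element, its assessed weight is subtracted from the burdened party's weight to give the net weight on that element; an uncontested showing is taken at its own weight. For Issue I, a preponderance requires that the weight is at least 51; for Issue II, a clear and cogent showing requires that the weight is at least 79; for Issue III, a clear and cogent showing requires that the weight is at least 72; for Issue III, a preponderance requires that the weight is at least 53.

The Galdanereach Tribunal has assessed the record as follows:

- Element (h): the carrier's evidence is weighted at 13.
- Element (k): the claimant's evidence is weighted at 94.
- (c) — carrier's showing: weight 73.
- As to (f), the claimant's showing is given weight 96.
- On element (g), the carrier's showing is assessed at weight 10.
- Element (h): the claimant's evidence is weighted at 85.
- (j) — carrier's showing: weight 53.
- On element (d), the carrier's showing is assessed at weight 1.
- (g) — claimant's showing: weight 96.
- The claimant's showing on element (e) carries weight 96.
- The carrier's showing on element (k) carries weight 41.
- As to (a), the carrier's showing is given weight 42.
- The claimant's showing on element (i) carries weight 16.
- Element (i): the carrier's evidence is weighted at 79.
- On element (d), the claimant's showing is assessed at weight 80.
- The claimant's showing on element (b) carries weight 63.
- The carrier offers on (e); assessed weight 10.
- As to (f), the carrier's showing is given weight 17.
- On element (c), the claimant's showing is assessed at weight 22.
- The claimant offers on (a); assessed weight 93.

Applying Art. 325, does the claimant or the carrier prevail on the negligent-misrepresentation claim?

— Issue I —
At Stage I.1 the claimant must meet a preponderance (weight is at least 51): on (a) the weight is 93 less the opposing 42 gives net 51, ≥ 51, so (a) meets the standard.
  Stage I.1 is satisfied; the claimant continues to bear the burden.
At Stage I.2 the claimant must meet a preponderance (weight is at least 51): on (b) the weight is 63, ≥ 51, so (b) meets the standard.
  All elements met. The burden passes to the carrier.
At Stage I.3 the carrier must meet a preponderance (weight is at least 51): on (c) the weight is 73 less the opposing 22 gives net 51, which does reach 51, so (c) meets the standard.
  The carrier carries the last stage.
With every stage satisfied, the carrier prevails on this issue.
— Issue II —
Stage II.1 — burden on claimant; standard: a clear and cogent showing (weight is at least 79).
    (d): 80 − 1 = 79 ≥ 79 [met]
  All elements met. The claimant retains the burden for Stage II.2.
Stage II.2 — burden on claimant; standard: a clear and cogent showing (weight is at least 79).
    (e): 96 − 10 = 86 ≥ 79 [met]
    (f): 96 − 17 = 79 ≥ 79 [met]
  Stage II.2 is satisfied; the claimant continues to bear the burden.
Stage II.3 — burden on claimant; standard: a clear and cogent showing (weight is at least 79).
    (g): 96 − 10 = 86 ≥ 79 [met]
  Stage II.3 carried; the final stage is satisfied.
With every stage satisfied, the claimant prevails on this issue.
— Issue III —
Stage III.1 — burden on claimant; standard: a clear and cogent showing (weight is at least 72).
    (h): 85 − 13 = 72 ≥ 72 [met]
  Stage III.1 carried; the burden shifts to the carrier.
Stage III.2 — burden on carrier; standard: a preponderance (weight is at least 53).
    (i): 79 − 16 = 63 ≥ 53 [met]
    (j): 53 ≥ 53 [met]
  The carrier carries Stage III.2; the claimant now bears the burden.
Stage III.3 — burden on claimant; standard: a preponderance (weight is at least 53).
    (k): 94 − 41 = 53 ≥ 53 [met]
  The claimant carries the last stage.
Every stage carried; the claimant prevails on this issue.
Per-issue: Issue I → carrier; Issue II → claimant; Issue III → claimant. The claimant must prevail on every issue; overall, the carrier prevails.

carrier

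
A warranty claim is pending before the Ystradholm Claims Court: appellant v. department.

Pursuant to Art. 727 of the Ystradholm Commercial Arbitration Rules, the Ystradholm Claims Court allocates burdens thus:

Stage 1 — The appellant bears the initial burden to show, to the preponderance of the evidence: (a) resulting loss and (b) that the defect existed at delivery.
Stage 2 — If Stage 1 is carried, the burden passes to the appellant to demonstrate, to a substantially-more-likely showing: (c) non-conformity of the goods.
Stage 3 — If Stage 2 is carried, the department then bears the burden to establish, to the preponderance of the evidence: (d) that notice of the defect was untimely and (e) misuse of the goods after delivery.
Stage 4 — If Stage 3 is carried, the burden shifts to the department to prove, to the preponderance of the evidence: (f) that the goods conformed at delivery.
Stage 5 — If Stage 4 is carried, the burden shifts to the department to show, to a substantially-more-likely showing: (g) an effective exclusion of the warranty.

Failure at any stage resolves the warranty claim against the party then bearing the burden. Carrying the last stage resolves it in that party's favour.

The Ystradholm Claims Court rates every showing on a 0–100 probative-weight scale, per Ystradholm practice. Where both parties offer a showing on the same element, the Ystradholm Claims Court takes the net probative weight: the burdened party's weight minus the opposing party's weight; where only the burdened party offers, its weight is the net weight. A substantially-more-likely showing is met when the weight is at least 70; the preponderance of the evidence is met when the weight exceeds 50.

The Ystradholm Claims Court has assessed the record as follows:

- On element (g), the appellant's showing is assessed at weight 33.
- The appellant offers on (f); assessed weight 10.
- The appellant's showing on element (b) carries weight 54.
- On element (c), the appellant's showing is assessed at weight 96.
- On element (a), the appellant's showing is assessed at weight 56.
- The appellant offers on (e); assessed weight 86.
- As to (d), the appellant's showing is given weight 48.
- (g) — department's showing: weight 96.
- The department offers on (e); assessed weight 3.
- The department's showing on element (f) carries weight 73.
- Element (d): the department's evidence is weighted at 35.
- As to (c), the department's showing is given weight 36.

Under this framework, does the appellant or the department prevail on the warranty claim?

Stage 1 — burden on appellant; standard: the preponderance of the evidence (weight exceeds 50).
    (a): 56 > 50 [met]
    (b): 54 > 50 [met]
  Stage 1 carried; the burden remains with the appellant.
Stage 2 — burden on appellant; standard: a substantially-more-likely showing (weight is at least 70).
    (c): 96 − 36 = 60 < 70 [not met]
  Not every element is met, so the appellant fails to carry Stage 2.
The department prevails.

department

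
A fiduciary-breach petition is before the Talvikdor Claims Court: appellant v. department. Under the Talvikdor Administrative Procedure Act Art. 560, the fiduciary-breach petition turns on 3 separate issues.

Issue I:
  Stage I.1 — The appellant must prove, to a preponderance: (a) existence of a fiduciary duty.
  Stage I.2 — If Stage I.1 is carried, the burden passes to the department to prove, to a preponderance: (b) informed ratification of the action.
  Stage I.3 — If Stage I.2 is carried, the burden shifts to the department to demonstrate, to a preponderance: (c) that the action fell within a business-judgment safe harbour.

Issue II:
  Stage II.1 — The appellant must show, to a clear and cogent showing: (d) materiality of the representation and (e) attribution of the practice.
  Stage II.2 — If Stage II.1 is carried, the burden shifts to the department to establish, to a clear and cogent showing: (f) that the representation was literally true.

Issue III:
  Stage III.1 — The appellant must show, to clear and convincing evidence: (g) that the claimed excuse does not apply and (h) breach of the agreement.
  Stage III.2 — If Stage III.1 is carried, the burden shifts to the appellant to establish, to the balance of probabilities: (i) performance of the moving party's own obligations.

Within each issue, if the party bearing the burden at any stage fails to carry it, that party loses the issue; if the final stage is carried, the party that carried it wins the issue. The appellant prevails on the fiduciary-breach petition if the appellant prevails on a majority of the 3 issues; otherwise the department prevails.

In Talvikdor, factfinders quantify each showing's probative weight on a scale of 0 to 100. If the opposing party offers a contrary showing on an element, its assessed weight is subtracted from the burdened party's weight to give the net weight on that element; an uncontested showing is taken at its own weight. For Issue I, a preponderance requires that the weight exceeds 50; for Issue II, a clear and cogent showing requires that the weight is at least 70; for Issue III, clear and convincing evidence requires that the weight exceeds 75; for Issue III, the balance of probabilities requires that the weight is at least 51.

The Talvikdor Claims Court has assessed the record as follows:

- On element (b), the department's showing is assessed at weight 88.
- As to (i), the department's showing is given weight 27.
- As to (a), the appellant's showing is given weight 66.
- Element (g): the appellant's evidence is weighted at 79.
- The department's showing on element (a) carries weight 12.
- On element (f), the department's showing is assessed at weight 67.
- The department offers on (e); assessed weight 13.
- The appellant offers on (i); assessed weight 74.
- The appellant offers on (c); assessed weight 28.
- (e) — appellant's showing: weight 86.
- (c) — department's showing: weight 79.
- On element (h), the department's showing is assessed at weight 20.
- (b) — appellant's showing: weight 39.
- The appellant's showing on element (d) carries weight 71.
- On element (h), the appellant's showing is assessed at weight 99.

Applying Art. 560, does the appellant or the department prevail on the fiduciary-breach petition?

appellant

— Issue I —
Stage I.1 (appellant, a preponderance, weight exceeds 50): (a) net 66−12=54 > 50 — meets.
  The appellant carries Stage I.1; the department now bears the burden.
Stage I.2 (department, a preponderance, weight exceeds 50): (b) net 88−39=49 ≤ 50 — fails.
  Stage I.2 not carried; the department fails its burden.
The analysis ends at Stage I.2; the appellant prevails on this issue.
— Issue II —
At Stage II.1 the appellant must meet a clear and cogent showing (weight is at least 70): on (d) the weight is 71, which does reach 70, so (d) meets the standard; on (e) the weight is 86 less the opposing 13 gives net 73, ≥ 70, so (e) meets the standard.
  The appellant carries Stage II.1; the department now bears the burden.
At Stage II.2 the department must meet a clear and cogent showing (weight is at least 70): on (f) the weight is 67, < 70, so (f) does not meet the standard.
  Not every element is met, so the department fails to carry Stage II.2.
So the appellant prevails on this issue.
— Issue III —
Stage III.1 — burden on appellant; standard: clear and convincing evidence (weight exceeds 75).
    (g): 79 > 75 [met]
    (h): 99 − 20 = 79 > 75 [met]
  Stage III.1 carried; the burden remains with the appellant.
Stage III.2 — burden on appellant; standard: the balance of probabilities (weight is at least 51).
    (i): 74 − 27 = 47 < 51 [not met]
  Stage III.2 not carried; the appellant fails its burden.
The analysis ends at Stage III.2; the department prevails on this issue.
Per-issue: Issue I → appellant; Issue II → appellant; Issue III → department. The appellant must prevail on a majority of issues; overall, the appellant prevails.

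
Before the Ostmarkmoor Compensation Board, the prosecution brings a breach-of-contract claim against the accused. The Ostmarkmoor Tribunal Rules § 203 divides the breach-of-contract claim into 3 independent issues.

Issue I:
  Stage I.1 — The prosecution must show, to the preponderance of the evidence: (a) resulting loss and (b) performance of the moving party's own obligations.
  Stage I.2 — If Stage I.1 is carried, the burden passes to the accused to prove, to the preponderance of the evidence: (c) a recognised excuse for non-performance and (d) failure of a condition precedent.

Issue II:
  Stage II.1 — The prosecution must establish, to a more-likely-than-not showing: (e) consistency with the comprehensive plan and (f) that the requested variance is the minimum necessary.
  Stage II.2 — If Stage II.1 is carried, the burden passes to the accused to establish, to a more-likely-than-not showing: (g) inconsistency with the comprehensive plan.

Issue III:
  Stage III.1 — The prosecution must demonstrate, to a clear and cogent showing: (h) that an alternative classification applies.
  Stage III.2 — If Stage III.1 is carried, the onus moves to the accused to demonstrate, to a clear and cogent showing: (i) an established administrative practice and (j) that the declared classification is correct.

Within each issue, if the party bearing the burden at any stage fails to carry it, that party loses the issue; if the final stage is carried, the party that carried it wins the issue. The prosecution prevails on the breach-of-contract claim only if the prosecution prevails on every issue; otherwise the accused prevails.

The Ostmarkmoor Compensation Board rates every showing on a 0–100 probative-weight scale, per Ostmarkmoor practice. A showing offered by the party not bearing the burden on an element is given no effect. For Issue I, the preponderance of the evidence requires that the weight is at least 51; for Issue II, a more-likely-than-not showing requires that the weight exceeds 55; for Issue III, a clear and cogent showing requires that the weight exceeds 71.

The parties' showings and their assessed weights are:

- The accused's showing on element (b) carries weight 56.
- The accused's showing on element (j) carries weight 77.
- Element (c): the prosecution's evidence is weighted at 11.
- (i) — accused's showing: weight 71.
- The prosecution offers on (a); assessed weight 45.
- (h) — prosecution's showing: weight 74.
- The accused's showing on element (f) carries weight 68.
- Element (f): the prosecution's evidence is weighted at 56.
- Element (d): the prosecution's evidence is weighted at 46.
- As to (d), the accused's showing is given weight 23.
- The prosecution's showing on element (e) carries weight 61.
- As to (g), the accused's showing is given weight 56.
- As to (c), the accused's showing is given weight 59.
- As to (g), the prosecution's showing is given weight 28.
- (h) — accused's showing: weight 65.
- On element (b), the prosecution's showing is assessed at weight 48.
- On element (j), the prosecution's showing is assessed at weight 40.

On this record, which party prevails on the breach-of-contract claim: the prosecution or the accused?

accused

— Issue I —
Stage I.1 (prosecution, the preponderance of the evidence, weight is at least 51): (a) 45 < 51 — fails; (b) 48 (accused's 56 disregarded) < 51 — fails.
  The prosecution does not carry Stage I.1.
So the accused prevails on this issue.
— Issue II —
Stage II.1 (prosecution, a more-likely-than-not showing, weight exceeds 55): (e) 61 > 55 — meets; (f) 56 (accused's 68 disregarded) > 55 — meets.
  Stage II.1 carried; the burden shifts to the accused.
Stage II.2 (accused, a more-likely-than-not showing, weight exceeds 55): (g) 56 (prosecution's 28 disregarded) > 55 — meets.
  All elements met at the final stage.
All stages carried — the accused prevails on this issue.
— Issue III —
At Stage III.1 the prosecution must meet a clear and cogent showing (weight exceeds 71): on (h) the weight is 74 (the accused's 65 is given no effect), which does exceed 71, so (h) meets the standard.
  Stage III.1 carried; the burden shifts to the accused.
At Stage III.2 the accused must meet a clear and cogent showing (weight exceeds 71): on (i) the weight is 71, which does not exceed 71, so (i) does not meet the standard; on (j) the weight is 77 (the prosecution's 40 is given no effect), which does exceed 71, so (j) meets the standard.
  Not every element is met, so the accused fails to carry Stage III.2.
So the prosecution prevails on this issue.
Per-issue: Issue I → accused; Issue II → accused; Issue III → prosecution. The prosecution must prevail on every issue; overall, the accused prevails.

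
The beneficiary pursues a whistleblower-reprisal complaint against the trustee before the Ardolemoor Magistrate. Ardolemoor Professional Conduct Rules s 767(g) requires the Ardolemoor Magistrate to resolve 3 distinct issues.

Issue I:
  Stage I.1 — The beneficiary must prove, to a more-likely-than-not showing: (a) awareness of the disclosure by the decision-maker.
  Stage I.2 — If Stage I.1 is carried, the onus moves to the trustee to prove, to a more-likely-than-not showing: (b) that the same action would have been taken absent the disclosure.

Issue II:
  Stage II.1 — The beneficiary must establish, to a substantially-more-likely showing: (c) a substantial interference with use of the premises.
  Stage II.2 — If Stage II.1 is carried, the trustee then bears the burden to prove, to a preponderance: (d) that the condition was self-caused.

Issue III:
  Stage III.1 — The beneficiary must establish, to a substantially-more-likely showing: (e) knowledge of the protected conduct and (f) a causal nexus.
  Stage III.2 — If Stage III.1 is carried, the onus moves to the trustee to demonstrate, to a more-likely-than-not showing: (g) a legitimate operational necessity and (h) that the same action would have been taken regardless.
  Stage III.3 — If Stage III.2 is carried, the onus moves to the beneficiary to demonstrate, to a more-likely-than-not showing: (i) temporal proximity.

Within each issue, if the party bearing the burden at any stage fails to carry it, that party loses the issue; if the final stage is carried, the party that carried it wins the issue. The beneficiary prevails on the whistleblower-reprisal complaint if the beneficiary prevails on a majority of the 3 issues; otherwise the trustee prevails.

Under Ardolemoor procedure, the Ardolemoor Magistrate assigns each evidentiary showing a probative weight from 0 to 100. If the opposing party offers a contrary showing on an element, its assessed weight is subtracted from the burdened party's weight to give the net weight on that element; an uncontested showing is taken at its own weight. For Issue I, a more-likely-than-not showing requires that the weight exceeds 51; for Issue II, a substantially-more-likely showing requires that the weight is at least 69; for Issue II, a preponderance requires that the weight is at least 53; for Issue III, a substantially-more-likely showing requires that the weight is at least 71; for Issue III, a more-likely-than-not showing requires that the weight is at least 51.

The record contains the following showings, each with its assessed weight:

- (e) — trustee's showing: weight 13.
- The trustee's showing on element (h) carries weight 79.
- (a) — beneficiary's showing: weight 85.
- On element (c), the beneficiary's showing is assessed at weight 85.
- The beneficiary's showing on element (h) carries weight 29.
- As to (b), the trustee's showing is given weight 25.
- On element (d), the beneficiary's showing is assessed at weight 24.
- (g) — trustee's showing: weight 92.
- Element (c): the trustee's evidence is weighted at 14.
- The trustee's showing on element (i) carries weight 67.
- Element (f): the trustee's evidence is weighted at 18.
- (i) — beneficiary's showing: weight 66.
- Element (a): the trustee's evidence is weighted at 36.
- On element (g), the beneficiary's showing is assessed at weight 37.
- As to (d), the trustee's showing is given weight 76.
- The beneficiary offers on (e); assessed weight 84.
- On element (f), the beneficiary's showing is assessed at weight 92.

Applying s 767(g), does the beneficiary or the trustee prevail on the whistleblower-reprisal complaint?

— Issue I —
Stage I.1 (beneficiary, a more-likely-than-not showing, weight exceeds 51): (a) net 85−36=49 ≤ 51 — fails.
  Not every element is met, so the beneficiary fails to carry Stage I.1.
So the trustee prevails on this issue.
— Issue II —
Stage II.1 — burden on beneficiary; standard: a substantially-more-likely showing (weight is at least 69).
    (c): 85 − 14 = 71 ≥ 69 [met]
  Stage II.1 carried; the burden shifts to the trustee.
Stage II.2 — burden on trustee; standard: a preponderance (weight is at least 53).
    (d): 76 − 24 = 52 < 53 [not met]
  Not every element is met, so the trustee fails to carry Stage II.2.
The analysis ends at Stage II.2; the beneficiary prevails on this issue.
— Issue III —
Stage III.1 (beneficiary, a substantially-more-likely showing, weight is at least 71): (e) net 84−13=71 ≥ 71 — meets; (f) net 92−18=74 ≥ 71 — meets.
  All elements met. The burden passes to the trustee.
Stage III.2 (trustee, a more-likely-than-not showing, weight is at least 51): (g) net 92−37=55 ≥ 51 — meets; (h) net 79−29=50 < 51 — fails.
  The trustee does not carry Stage III.2.
The analysis ends at Stage III.2; the beneficiary prevails on this issue.
Per-issue: Issue I → trustee; Issue II → beneficiary; Issue III → beneficiary. The beneficiary must prevail on a majority of issues; overall, the beneficiary prevails.

beneficiary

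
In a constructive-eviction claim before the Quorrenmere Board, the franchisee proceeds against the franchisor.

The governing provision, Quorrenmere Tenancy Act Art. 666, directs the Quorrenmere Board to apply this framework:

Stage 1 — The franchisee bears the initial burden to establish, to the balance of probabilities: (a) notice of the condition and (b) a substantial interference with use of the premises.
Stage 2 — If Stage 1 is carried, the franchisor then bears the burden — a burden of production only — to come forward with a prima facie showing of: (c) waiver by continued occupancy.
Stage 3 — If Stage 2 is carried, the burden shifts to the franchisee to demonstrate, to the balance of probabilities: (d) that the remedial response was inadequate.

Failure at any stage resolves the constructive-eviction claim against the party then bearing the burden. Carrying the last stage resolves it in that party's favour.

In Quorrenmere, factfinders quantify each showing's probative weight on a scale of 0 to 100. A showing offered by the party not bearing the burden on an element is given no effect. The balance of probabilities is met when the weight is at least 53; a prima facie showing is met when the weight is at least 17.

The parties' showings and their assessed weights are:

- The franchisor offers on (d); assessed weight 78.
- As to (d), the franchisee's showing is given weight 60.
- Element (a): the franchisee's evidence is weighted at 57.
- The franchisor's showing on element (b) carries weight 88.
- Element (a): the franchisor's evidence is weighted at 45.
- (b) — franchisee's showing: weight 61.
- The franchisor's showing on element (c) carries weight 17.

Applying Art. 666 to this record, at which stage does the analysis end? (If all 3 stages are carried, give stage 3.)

stage 3

At Stage 1 the franchisee must meet the balance of probabilities (weight is at least 53): on (a) the weight is 57 (the franchisor's 45 is given no effect), ≥ 53, so (a) meets the standard; on (b) the weight is 61 (the franchisor's 88 is given no effect), which does reach 53, so (b) meets the standard.
  All elements met. The burden passes to the franchisor.
At Stage 2 the franchisor must meet a prima facie showing (weight is at least 17): on (c) the weight is 17, ≥ 17, so (c) meets the standard.
  Stage 2 carried; the burden shifts to the franchisee.
At Stage 3 the franchisee must meet the balance of probabilities (weight is at least 53): on (d) the weight is 60 (the franchisor's 78 is given no effect), which does reach 53, so (d) meets the standard.
  Stage 3 carried; the final stage is satisfied.
All stages carried — the franchisee prevails.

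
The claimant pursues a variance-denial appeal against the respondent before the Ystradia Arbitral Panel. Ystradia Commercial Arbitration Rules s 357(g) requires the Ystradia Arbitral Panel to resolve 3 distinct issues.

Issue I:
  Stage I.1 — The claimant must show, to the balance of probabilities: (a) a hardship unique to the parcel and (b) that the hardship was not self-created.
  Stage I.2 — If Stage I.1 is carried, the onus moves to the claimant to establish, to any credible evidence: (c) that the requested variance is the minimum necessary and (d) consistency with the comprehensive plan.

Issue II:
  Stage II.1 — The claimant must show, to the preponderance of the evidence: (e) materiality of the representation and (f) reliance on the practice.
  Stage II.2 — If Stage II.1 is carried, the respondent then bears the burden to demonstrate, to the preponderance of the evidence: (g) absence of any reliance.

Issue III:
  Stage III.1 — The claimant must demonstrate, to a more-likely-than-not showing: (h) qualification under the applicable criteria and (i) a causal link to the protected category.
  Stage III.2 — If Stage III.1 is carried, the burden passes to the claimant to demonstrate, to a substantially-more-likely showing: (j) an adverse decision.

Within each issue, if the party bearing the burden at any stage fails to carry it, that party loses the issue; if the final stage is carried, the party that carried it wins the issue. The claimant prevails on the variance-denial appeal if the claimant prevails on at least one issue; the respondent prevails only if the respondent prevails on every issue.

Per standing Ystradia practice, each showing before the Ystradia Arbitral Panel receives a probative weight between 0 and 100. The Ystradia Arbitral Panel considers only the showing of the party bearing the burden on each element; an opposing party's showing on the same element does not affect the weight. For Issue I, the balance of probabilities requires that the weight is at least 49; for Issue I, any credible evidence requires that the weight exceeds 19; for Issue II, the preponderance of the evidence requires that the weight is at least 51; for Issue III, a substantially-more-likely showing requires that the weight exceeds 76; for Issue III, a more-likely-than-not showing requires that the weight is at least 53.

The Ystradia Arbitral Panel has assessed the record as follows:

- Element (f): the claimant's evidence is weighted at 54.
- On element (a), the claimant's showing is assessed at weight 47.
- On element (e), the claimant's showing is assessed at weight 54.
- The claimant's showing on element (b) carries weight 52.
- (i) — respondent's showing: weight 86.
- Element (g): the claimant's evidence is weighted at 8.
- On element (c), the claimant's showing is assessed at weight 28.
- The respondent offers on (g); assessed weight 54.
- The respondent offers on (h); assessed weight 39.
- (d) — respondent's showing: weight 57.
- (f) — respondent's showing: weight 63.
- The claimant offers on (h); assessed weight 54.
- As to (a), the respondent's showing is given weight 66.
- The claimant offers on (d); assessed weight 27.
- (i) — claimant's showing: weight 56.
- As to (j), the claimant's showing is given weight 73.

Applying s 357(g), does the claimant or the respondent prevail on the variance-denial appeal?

— Issue I —
Stage I.1 (claimant, the balance of probabilities, weight is at least 49): (a) 47 (respondent's 66 disregarded) < 49 — fails; (b) 52 ≥ 49 — meets.
  Not every element is met, so the claimant fails to carry Stage I.1.
The respondent prevails on this issue.
— Issue II —
Stage II.1 (claimant, the preponderance of the evidence, weight is at least 51): (e) 54 ≥ 51 — meets; (f) 54 (respondent's 63 disregarded) ≥ 51 — meets.
  All elements met. The burden passes to the respondent.
Stage II.2 (respondent, the preponderance of the evidence, weight is at least 51): (g) 54 (claimant's 8 disregarded) ≥ 51 — meets.
  Stage II.2 carried; the final stage is satisfied.
All stages carried — the respondent prevails on this issue.
— Issue III —
At Stage III.1 the claimant must meet a more-likely-than-not showing (weight is at least 53): on (h) the weight is 54 (the respondent's 39 is given no effect), which does reach 53, so (h) meets the standard; on (i) the weight is 56 (the respondent's 86 is given no effect), ≥ 53, so (i) meets the standard.
  Stage III.1 carried; the burden remains with the claimant.
At Stage III.2 the claimant must meet a substantially-more-likely showing (weight exceeds 76): on (j) the weight is 73, ≤ 76, so (j) does not meet the standard.
  Not every element is met, so the claimant fails to carry Stage III.2.
The analysis ends at Stage III.2; the respondent prevails on this issue.
Per-issue: Issue I → respondent; Issue II → respondent; Issue III → respondent. The claimant must prevail on at least one issue; overall, the respondent prevails.

respondent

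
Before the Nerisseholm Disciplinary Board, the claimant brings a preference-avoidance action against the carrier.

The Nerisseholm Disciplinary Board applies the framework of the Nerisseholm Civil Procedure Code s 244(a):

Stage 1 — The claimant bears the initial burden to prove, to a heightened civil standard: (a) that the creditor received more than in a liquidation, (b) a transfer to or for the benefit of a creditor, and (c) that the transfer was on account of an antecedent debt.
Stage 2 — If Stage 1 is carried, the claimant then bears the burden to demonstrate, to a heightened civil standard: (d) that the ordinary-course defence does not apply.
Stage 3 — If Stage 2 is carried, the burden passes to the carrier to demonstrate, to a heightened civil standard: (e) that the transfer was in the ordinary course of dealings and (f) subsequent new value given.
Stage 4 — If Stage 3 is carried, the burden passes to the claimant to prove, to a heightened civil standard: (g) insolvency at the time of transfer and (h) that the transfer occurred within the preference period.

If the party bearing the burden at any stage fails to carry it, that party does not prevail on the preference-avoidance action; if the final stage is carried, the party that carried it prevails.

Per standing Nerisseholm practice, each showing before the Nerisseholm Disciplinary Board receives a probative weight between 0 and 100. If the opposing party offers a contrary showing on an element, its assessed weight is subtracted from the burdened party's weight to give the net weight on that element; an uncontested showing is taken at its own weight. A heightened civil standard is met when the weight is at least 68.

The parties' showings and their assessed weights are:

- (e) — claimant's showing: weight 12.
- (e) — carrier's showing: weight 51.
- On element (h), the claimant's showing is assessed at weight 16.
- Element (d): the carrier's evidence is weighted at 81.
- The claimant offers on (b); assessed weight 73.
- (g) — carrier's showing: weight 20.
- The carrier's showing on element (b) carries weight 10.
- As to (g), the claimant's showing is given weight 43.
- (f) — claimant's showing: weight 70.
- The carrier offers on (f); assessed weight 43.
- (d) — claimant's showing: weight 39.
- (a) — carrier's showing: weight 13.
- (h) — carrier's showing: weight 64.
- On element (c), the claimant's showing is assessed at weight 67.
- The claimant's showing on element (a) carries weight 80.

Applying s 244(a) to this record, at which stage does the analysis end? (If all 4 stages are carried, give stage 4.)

Stage 1 — burden on claimant; standard: a heightened civil standard (weight is at least 68).
    (a): 80 − 13 = 67 < 68 [not met]
    (b): 73 − 10 = 63 < 68 [not met]
    (c): 67 < 68 [not met]
  Stage 1 not carried; the claimant fails its burden.
The analysis ends at Stage 1; the carrier prevails.

stage 1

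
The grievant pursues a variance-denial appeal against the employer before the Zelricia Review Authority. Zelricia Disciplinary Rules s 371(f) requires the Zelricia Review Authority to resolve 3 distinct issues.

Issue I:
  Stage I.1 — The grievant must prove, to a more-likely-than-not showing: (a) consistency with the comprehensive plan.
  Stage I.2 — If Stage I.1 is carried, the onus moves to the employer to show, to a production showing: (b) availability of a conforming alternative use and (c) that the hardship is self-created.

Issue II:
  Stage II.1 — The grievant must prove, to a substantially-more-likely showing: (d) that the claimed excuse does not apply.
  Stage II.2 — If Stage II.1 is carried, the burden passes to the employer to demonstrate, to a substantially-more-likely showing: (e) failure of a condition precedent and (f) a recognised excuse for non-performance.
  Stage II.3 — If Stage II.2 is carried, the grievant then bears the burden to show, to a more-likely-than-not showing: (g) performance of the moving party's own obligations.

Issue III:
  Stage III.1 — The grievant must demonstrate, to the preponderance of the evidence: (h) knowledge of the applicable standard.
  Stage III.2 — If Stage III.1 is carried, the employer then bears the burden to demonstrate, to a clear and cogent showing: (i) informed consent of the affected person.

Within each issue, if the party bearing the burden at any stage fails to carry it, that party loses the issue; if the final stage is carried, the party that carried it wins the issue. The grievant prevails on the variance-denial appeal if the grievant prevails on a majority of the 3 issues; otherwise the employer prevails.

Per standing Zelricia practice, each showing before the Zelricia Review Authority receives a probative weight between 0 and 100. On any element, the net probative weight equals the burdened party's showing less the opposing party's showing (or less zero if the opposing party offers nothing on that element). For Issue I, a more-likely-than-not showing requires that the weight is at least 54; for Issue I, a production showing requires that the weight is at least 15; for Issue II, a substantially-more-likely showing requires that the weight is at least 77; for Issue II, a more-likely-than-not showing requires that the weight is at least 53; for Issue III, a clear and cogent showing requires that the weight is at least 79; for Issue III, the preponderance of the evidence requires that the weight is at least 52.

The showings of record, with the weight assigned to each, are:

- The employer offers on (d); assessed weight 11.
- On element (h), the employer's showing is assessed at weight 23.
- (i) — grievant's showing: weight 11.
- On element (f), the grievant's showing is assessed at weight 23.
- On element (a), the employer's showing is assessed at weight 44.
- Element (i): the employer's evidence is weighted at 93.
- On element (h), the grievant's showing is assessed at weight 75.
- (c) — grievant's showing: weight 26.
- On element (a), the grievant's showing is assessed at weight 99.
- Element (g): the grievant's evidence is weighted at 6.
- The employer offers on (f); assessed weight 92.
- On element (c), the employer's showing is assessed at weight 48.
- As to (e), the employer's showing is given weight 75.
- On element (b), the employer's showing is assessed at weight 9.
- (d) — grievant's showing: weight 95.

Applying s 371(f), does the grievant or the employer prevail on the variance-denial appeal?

grievant

— Issue I —
Stage I.1 — burden on grievant; standard: a more-likely-than-not showing (weight is at least 54).
    (a): 99 − 44 = 55 ≥ 54 [met]
  All elements met. The burden passes to the employer.
Stage I.2 — burden on employer; standard: a production showing (weight is at least 15).
    (b): 9 < 15 [not met]
    (c): 48 − 26 = 22 ≥ 15 [met]
  Stage I.2 not carried; the employer fails its burden.
The grievant prevails on this issue.
— Issue II —
Stage II.1 — burden on grievant; standard: a substantially-more-likely showing (weight is at least 77).
    (d): 95 − 11 = 84 ≥ 77 [met]
  All elements met. The burden passes to the employer.
Stage II.2 — burden on employer; standard: a substantially-more-likely showing (weight is at least 77).
    (e): 75 < 77 [not met]
    (f): 92 − 23 = 69 < 77 [not met]
  The employer does not carry Stage II.2.
The grievant prevails on this issue.
— Issue III —
At Stage III.1 the grievant must meet the preponderance of the evidence (weight is at least 52): on (h) the weight is 75 less the opposing 23 gives net 52, which does reach 52, so (h) meets the standard.
  The grievant carries Stage III.1; the employer now bears the burden.
At Stage III.2 the employer must meet a clear and cogent showing (weight is at least 79): on (i) the weight is 93 less the opposing 11 gives net 82, which does reach 79, so (i) meets the standard.
  Stage III.2 carried; the final stage is satisfied.
All stages carried — the employer prevails on this issue.
Per-issue: Issue I → grievant; Issue II → grievant; Issue III → employer. The grievant must prevail on a majority of issues; overall, the grievant prevails.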